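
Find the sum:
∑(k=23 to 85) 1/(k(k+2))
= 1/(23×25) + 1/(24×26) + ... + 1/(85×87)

Partial fractions: 1/(k(k+2)) = (1/2)[1/k - 1/(k+2)]
Telescoping leaves the first two and last two terms:
= (1/2)[1/23 + 1/24 - 1/86 - 1/87]
= 14231/458896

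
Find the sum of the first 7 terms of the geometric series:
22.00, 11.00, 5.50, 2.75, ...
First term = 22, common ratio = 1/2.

Sₙ = a(1 - rⁿ) / (1 - r)
S_7 = 22(1 - (1/2)^7) / (1 - (1/2))
S_7 = 22(1 - (1/128)) / (1/2)
S_7 = 1397/32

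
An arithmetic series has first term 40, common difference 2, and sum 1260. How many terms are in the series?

Using S = n/2 × [2a + (n-1)d]
1260 = n/2 × [2(40) + (n-1)(2)]
1260 = n/2 × [80 + 2n - 2]
2520 = n × [78 + 2n]
2n² + (78)n - 2520 = 0
Discriminant: Δ = (78)² - 4(2)(-2520) = 6084 + 20160 = 26244
√Δ = 162
n = [-(78) + √Δ] / (2·2) = (-78 + 162) / 4 = 84 / 4 = 21
(The negative root is discarded since n must be a positive integer.)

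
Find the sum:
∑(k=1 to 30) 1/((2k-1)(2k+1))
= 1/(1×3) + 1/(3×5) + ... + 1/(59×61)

Partial fractions: 1/((2k-1)(2k+1)) = (1/2)[1/(2k-1) - 1/(2k+1)]
The series telescopes:
= (1/2)[1/1 - 1/61]
= 30/61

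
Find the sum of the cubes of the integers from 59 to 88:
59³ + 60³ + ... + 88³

Use ∑_{k=1}^{n} k³ = [n(n+1)/2]², then subtract the first 58 terms.
∑_{k=1}^{88} k³ = [88×89/2]² = 3916² = 15335056
∑_{k=1}^{58} k³ = [58×59/2]² = 1711² = 2927521
∑_{k=59}^{88} k³ = 15335056 - 2927521 = 12407535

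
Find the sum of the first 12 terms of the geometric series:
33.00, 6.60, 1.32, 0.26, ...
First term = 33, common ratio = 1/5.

Sₙ = a(1 - rⁿ) / (1 - r)
S_12 = 33(1 - (1/5)^12) / (1 - (1/5))
S_12 = 33(1 - (1/244140625)) / (4/5)
S_12 = 2014160148/48828125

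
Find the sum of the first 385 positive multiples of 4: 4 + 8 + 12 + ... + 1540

Factor out 4: = 4(1 + 2 + ... + 385) = 4 × n(n+1)/2
= 4 × 385×386/2
= 4 × 74305
= 297220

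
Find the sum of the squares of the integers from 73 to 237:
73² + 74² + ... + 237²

Use ∑_{k=1}^{n} k² = n(n+1)(2n+1)/6, then subtract the first 72 terms.
∑_{k=1}^{237} k² = 237×238×475/6 = 4465475
∑_{k=1}^{72} k² = 72×73×145/6 = 127020
∑_{k=73}^{237} k² = 4465475 - 127020 = 4338455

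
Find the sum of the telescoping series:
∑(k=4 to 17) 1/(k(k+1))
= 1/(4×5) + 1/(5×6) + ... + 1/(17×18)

Partial fractions: 1/(k(k+1)) = 1/k - 1/(k+1)
The series telescopes:
= (1/4 - 1/5) + (1/5 - 1/6) + ... + (1/17 - 1/18)
= 1/4 - 1/18
= 7/36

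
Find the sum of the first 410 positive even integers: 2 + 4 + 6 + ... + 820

Sum of first n even numbers = n(n+1)
= 410×411
= 168510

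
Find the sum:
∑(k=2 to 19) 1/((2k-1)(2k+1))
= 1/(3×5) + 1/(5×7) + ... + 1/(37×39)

Partial fractions: 1/((2k-1)(2k+1)) = (1/2)[1/(2k-1) - 1/(2k+1)]
The series telescopes:
= (1/2)[1/3 - 1/39]
= 2/13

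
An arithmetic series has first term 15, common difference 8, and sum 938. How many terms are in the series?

Using S = n/2 × [2a + (n-1)d]
938 = n/2 × [2(15) + (n-1)(8)]
938 = n/2 × [30 + 8n - 8]
1876 = n × [22 + 8n]
8n² + (22)n - 1876 = 0
Discriminant: Δ = (22)² - 4(8)(-1876) = 484 + 60032 = 60516
√Δ = 246
n = [-(22) + √Δ] / (2·8) = (-22 + 246) / 16 = 224 / 16 = 14
(The negative root is discarded since n must be a positive integer.)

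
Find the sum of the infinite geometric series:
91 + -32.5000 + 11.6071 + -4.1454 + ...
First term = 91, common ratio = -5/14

For |r| < 1, S = a / (1 - r)
S = 91 / (1 - (-5/14))
S = 91 / (19/14)
S = 1274/19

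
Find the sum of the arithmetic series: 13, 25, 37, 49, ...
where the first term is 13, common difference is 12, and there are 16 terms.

Sₙ = n/2 × (first + last)
Last term = a + (n-1)d = 13 + (16-1)×12 = 193
S_16 = 16/2 × (13 + 193)
S_16 = 16/2 × 206 = 1648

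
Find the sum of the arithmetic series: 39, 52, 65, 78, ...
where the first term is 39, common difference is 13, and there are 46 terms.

Sₙ = n/2 × (first + last)
Last term = a + (n-1)d = 39 + (46-1)×13 = 624
S_46 = 46/2 × (39 + 624)
S_46 = 46/2 × 663 = 15249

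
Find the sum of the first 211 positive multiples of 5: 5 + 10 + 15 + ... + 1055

Factor out 5: = 5(1 + 2 + ... + 211) = 5 × n(n+1)/2
= 5 × 211×212/2
= 5 × 22366
= 111830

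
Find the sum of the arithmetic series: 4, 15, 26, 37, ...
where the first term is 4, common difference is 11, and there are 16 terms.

Sₙ = n/2 × (first + last)
Last term = a + (n-1)d = 4 + (16-1)×11 = 169
S_16 = 16/2 × (4 + 169)
S_16 = 16/2 × 173 = 1384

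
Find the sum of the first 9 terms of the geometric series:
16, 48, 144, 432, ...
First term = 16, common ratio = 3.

Sₙ = a(1 - rⁿ) / (1 - r)
S_9 = 16(1 - 3^9) / (1 - 3)
S_9 = 16(1 - 19683) / (-2)
S_9 = 157456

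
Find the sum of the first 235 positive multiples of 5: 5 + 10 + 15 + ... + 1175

Factor out 5: = 5(1 + 2 + ... + 235) = 5 × n(n+1)/2
= 5 × 235×236/2
= 5 × 27730
= 138650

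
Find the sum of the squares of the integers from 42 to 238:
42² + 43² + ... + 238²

Use ∑_{k=1}^{n} k² = n(n+1)(2n+1)/6, then subtract the first 41 terms.
∑_{k=1}^{238} k² = 238×239×477/6 = 4522119
∑_{k=1}^{41} k² = 41×42×83/6 = 23821
∑_{k=42}^{238} k² = 4522119 - 23821 = 4498298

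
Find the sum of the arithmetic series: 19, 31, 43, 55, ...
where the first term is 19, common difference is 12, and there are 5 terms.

Sₙ = n/2 × (first + last)
Last term = a + (n-1)d = 19 + (5-1)×12 = 67
S_5 = 5/2 × (19 + 67)
S_5 = 5/2 × 86 = 215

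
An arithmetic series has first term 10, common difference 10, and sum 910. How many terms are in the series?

Using S = n/2 × [2a + (n-1)d]
910 = n/2 × [2(10) + (n-1)(10)]
910 = n/2 × [20 + 10n - 10]
1820 = n × [10 + 10n]
10n² + (10)n - 1820 = 0
Discriminant: Δ = (10)² - 4(10)(-1820) = 100 + 72800 = 72900
√Δ = 270
n = [-(10) + √Δ] / (2·10) = (-10 + 270) / 20 = 260 / 20 = 13
(The negative root is discarded since n must be a positive integer.)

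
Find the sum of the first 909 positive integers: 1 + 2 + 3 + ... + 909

Formula: ∑k = n(n+1)/2
= 909×910/2
= 827190/2
= 413595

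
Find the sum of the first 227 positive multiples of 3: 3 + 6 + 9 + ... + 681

Factor out 3: = 3(1 + 2 + ... + 227) = 3 × n(n+1)/2
= 3 × 227×228/2
= 3 × 25878
= 77634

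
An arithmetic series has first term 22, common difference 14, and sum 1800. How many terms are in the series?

Using S = n/2 × [2a + (n-1)d]
1800 = n/2 × [2(22) + (n-1)(14)]
1800 = n/2 × [44 + 14n - 14]
3600 = n × [30 + 14n]
14n² + (30)n - 3600 = 0
Discriminant: Δ = (30)² - 4(14)(-3600) = 900 + 201600 = 202500
√Δ = 450
n = [-(30) + √Δ] / (2·14) = (-30 + 450) / 28 = 420 / 28 = 15
(The negative root is discarded since n must be a positive integer.)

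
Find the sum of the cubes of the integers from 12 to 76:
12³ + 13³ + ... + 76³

Use ∑_{k=1}^{n} k³ = [n(n+1)/2]², then subtract the first 11 terms.
∑_{k=1}^{76} k³ = [76×77/2]² = 2926² = 8561476
∑_{k=1}^{11} k³ = [11×12/2]² = 66² = 4356
∑_{k=12}^{76} k³ = 8561476 - 4356 = 8557120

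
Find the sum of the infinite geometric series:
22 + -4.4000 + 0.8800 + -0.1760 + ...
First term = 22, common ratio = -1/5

For |r| < 1, S = a / (1 - r)
S = 22 / (1 - (-1/5))
S = 22 / (6/5)
S = 55/3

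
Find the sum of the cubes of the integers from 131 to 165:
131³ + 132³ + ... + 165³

Use ∑_{k=1}^{n} k³ = [n(n+1)/2]², then subtract the first 130 terms.
∑_{k=1}^{165} k³ = [165×166/2]² = 13695² = 187553025
∑_{k=1}^{130} k³ = [130×131/2]² = 8515² = 72505225
∑_{k=131}^{165} k³ = 187553025 - 72505225 = 115047800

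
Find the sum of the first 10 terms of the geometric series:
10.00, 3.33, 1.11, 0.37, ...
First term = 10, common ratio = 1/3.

Sₙ = a(1 - rⁿ) / (1 - r)
S_10 = 10(1 - (1/3)^10) / (1 - (1/3))
S_10 = 10(1 - (1/59049)) / (2/3)
S_10 = 295240/19683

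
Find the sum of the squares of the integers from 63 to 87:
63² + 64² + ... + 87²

Use ∑_{k=1}^{n} k² = n(n+1)(2n+1)/6, then subtract the first 62 terms.
∑_{k=1}^{87} k² = 87×88×175/6 = 223300
∑_{k=1}^{62} k² = 62×63×125/6 = 81375
∑_{k=63}^{87} k² = 223300 - 81375 = 141925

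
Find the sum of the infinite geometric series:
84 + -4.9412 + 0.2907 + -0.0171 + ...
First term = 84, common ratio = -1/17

For |r| < 1, S = a / (1 - r)
S = 84 / (1 - (-1/17))
S = 84 / (18/17)
S = 238/3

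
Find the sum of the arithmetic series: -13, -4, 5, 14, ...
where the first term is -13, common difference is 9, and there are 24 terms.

Sₙ = n/2 × (first + last)
Last term = a + (n-1)d = -13 + (24-1)×9 = 194
S_24 = 24/2 × (-13 + 194)
S_24 = 24/2 × 181 = 2172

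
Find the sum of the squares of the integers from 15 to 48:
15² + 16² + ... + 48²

Use ∑_{k=1}^{n} k² = n(n+1)(2n+1)/6, then subtract the first 14 terms.
∑_{k=1}^{48} k² = 48×49×97/6 = 38024
∑_{k=1}^{14} k² = 14×15×29/6 = 1015
∑_{k=15}^{48} k² = 38024 - 1015 = 37009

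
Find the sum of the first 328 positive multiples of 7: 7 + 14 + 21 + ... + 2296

Factor out 7: = 7(1 + 2 + ... + 328) = 7 × n(n+1)/2
= 7 × 328×329/2
= 7 × 53956
= 377692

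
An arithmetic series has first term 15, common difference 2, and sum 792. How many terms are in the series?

Using S = n/2 × [2a + (n-1)d]
792 = n/2 × [2(15) + (n-1)(2)]
792 = n/2 × [30 + 2n - 2]
1584 = n × [28 + 2n]
2n² + (28)n - 1584 = 0
Discriminant: Δ = (28)² - 4(2)(-1584) = 784 + 12672 = 13456
√Δ = 116
n = [-(28) + √Δ] / (2·2) = (-28 + 116) / 4 = 88 / 4 = 22
(The negative root is discarded since n must be a positive integer.)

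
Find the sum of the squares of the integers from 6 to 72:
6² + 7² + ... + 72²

Use ∑_{k=1}^{n} k² = n(n+1)(2n+1)/6, then subtract the first 5 terms.
∑_{k=1}^{72} k² = 72×73×145/6 = 127020
∑_{k=1}^{5} k² = 5×6×11/6 = 55
∑_{k=6}^{72} k² = 127020 - 55 = 126965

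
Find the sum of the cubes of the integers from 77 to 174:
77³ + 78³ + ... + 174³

Use ∑_{k=1}^{n} k³ = [n(n+1)/2]², then subtract the first 76 terms.
∑_{k=1}^{174} k³ = [174×175/2]² = 15225² = 231800625
∑_{k=1}^{76} k³ = [76×77/2]² = 2926² = 8561476
∑_{k=77}^{174} k³ = 231800625 - 8561476 = 223239149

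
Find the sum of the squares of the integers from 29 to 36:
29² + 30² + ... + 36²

Use ∑_{k=1}^{n} k² = n(n+1)(2n+1)/6, then subtract the first 28 terms.
∑_{k=1}^{36} k² = 36×37×73/6 = 16206
∑_{k=1}^{28} k² = 28×29×57/6 = 7714
∑_{k=29}^{36} k² = 16206 - 7714 = 8492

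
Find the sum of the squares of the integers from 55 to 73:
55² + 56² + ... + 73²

Use ∑_{k=1}^{n} k² = n(n+1)(2n+1)/6, then subtract the first 54 terms.
∑_{k=1}^{73} k² = 73×74×147/6 = 132349
∑_{k=1}^{54} k² = 54×55×109/6 = 53955
∑_{k=55}^{73} k² = 132349 - 53955 = 78394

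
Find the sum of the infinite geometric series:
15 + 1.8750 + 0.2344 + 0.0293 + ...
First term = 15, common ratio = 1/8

For |r| < 1, S = a / (1 - r)
S = 15 / (1 - (1/8))
S = 15 / (7/8)
S = 120/7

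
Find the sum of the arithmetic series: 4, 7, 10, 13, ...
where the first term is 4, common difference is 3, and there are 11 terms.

Sₙ = n/2 × (first + last)
Last term = a + (n-1)d = 4 + (11-1)×3 = 34
S_11 = 11/2 × (4 + 34)
S_11 = 11/2 × 38 = 209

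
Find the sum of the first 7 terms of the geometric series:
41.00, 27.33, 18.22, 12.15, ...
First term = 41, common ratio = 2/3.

Sₙ = a(1 - rⁿ) / (1 - r)
S_7 = 41(1 - (2/3)^7) / (1 - (2/3))
S_7 = 41(1 - (128/2187)) / (1/3)
S_7 = 84419/729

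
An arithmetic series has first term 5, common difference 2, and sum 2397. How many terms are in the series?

Using S = n/2 × [2a + (n-1)d]
2397 = n/2 × [2(5) + (n-1)(2)]
2397 = n/2 × [10 + 2n - 2]
4794 = n × [8 + 2n]
2n² + (8)n - 4794 = 0
Discriminant: Δ = (8)² - 4(2)(-4794) = 64 + 38352 = 38416
√Δ = 196
n = [-(8) + √Δ] / (2·2) = (-8 + 196) / 4 = 188 / 4 = 47
(The negative root is discarded since n must be a positive integer.)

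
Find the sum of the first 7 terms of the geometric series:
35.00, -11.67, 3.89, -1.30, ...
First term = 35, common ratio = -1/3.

Sₙ = a(1 - rⁿ) / (1 - r)
S_7 = 35(1 - (-1/3)^7) / (1 - (-1/3))
S_7 = 35(1 - (-1/2187)) / (4/3)
S_7 = 19145/729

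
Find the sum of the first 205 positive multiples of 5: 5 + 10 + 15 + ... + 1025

Factor out 5: = 5(1 + 2 + ... + 205) = 5 × n(n+1)/2
= 5 × 205×206/2
= 5 × 21115
= 105575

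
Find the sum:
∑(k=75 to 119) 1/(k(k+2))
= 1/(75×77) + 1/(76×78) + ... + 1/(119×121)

Partial fractions: 1/(k(k+2)) = (1/2)[1/k - 1/(k+2)]
Telescoping leaves the first two and last two terms:
= (1/2)[1/75 + 1/76 - 1/120 - 1/121]
= 4549/919600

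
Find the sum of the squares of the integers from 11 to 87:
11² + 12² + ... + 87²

Use ∑_{k=1}^{n} k² = n(n+1)(2n+1)/6, then subtract the first 10 terms.
∑_{k=1}^{87} k² = 87×88×175/6 = 223300
∑_{k=1}^{10} k² = 10×11×21/6 = 385
∑_{k=11}^{87} k² = 223300 - 385 = 222915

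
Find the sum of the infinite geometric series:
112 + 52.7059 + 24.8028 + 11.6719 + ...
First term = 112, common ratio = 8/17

For |r| < 1, S = a / (1 - r)
S = 112 / (1 - (8/17))
S = 112 / (9/17)
S = 1904/9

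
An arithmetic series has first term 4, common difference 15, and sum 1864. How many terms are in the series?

Using S = n/2 × [2a + (n-1)d]
1864 = n/2 × [2(4) + (n-1)(15)]
1864 = n/2 × [8 + 15n - 15]
3728 = n × [-7 + 15n]
15n² + (-7)n - 3728 = 0
Discriminant: Δ = (-7)² - 4(15)(-3728) = 49 + 223680 = 223729
√Δ = 473
n = [-(-7) + √Δ] / (2·15) = (7 + 473) / 30 = 480 / 30 = 16
(The negative root is discarded since n must be a positive integer.)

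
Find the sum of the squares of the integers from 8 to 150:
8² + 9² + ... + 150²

Use ∑_{k=1}^{n} k² = n(n+1)(2n+1)/6, then subtract the first 7 terms.
∑_{k=1}^{150} k² = 150×151×301/6 = 1136275
∑_{k=1}^{7} k² = 7×8×15/6 = 140
∑_{k=8}^{150} k² = 1136275 - 140 = 1136135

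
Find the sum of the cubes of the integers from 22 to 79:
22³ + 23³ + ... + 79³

Use ∑_{k=1}^{n} k³ = [n(n+1)/2]², then subtract the first 21 terms.
∑_{k=1}^{79} k³ = [79×80/2]² = 3160² = 9985600
∑_{k=1}^{21} k³ = [21×22/2]² = 231² = 53361
∑_{k=22}^{79} k³ = 9985600 - 53361 = 9932239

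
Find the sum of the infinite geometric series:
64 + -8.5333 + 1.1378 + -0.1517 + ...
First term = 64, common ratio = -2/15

For |r| < 1, S = a / (1 - r)
S = 64 / (1 - (-2/15))
S = 64 / (17/15)
S = 960/17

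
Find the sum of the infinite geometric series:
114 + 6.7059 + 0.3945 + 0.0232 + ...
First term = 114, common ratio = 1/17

For |r| < 1, S = a / (1 - r)
S = 114 / (1 - (1/17))
S = 114 / (16/17)
S = 969/8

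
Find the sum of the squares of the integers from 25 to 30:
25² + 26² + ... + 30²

Use ∑_{k=1}^{n} k² = n(n+1)(2n+1)/6, then subtract the first 24 terms.
∑_{k=1}^{30} k² = 30×31×61/6 = 9455
∑_{k=1}^{24} k² = 24×25×49/6 = 4900
∑_{k=25}^{30} k² = 9455 - 4900 = 4555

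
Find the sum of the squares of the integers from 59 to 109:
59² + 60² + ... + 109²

Use ∑_{k=1}^{n} k² = n(n+1)(2n+1)/6, then subtract the first 58 terms.
∑_{k=1}^{109} k² = 109×110×219/6 = 437635
∑_{k=1}^{58} k² = 58×59×117/6 = 66729
∑_{k=59}^{109} k² = 437635 - 66729 = 370906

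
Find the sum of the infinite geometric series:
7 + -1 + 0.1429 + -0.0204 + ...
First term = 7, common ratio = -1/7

For |r| < 1, S = a / (1 - r)
S = 7 / (1 - (-1/7))
S = 7 / (8/7)
S = 49/8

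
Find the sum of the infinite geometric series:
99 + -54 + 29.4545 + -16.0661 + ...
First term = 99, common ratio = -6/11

For |r| < 1, S = a / (1 - r)
S = 99 / (1 - (-6/11))
S = 99 / (17/11)
S = 1089/17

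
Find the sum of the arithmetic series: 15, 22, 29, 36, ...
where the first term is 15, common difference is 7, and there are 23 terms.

Sₙ = n/2 × (first + last)
Last term = a + (n-1)d = 15 + (23-1)×7 = 169
S_23 = 23/2 × (15 + 169)
S_23 = 23/2 × 184 = 2116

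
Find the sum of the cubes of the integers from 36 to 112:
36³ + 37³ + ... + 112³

Use ∑_{k=1}^{n} k³ = [n(n+1)/2]², then subtract the first 35 terms.
∑_{k=1}^{112} k³ = [112×113/2]² = 6328² = 40043584
∑_{k=1}^{35} k³ = [35×36/2]² = 630² = 396900
∑_{k=36}^{112} k³ = 40043584 - 396900 = 39646684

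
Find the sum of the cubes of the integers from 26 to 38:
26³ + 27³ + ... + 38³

Use ∑_{k=1}^{n} k³ = [n(n+1)/2]², then subtract the first 25 terms.
∑_{k=1}^{38} k³ = [38×39/2]² = 741² = 549081
∑_{k=1}^{25} k³ = [25×26/2]² = 325² = 105625
∑_{k=26}^{38} k³ = 549081 - 105625 = 443456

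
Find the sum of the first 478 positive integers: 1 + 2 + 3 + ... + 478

Formula: ∑k = n(n+1)/2
= 478×479/2
= 228962/2
= 114481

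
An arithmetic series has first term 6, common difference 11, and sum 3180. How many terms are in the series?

Using S = n/2 × [2a + (n-1)d]
3180 = n/2 × [2(6) + (n-1)(11)]
3180 = n/2 × [12 + 11n - 11]
6360 = n × [1 + 11n]
11n² + (1)n - 6360 = 0
Discriminant: Δ = (1)² - 4(11)(-6360) = 1 + 279840 = 279841
√Δ = 529
n = [-(1) + √Δ] / (2·11) = (-1 + 529) / 22 = 528 / 22 = 24
(The negative root is discarded since n must be a positive integer.)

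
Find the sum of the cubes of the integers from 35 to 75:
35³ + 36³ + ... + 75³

Use ∑_{k=1}^{n} k³ = [n(n+1)/2]², then subtract the first 34 terms.
∑_{k=1}^{75} k³ = [75×76/2]² = 2850² = 8122500
∑_{k=1}^{34} k³ = [34×35/2]² = 595² = 354025
∑_{k=35}^{75} k³ = 8122500 - 354025 = 7768475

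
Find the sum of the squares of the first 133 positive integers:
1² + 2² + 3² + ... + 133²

Formula: ∑k² = n(n+1)(2n+1)/6
= 133×134×267/6
= 4758474/6
= 793079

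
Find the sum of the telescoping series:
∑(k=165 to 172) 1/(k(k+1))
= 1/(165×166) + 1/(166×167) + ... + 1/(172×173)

Partial fractions: 1/(k(k+1)) = 1/k - 1/(k+1)
The series telescopes:
= (1/165 - 1/166) + (1/166 - 1/167) + ... + (1/172 - 1/173)
= 1/165 - 1/173
= 8/28545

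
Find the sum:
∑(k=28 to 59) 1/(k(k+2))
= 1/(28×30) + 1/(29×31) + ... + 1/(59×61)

Partial fractions: 1/(k(k+2)) = (1/2)[1/k - 1/(k+2)]
Telescoping leaves the first two and last two terms:
= (1/2)[1/28 + 1/29 - 1/60 - 1/61]
= 3449/185745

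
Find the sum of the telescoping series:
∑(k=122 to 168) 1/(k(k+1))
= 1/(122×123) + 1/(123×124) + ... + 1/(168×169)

Partial fractions: 1/(k(k+1)) = 1/k - 1/(k+1)
The series telescopes:
= (1/122 - 1/123) + (1/123 - 1/124) + ... + (1/168 - 1/169)
= 1/122 - 1/169
= 47/20618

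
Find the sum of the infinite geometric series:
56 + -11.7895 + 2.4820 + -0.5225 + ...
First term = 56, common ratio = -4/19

For |r| < 1, S = a / (1 - r)
S = 56 / (1 - (-4/19))
S = 56 / (23/19)
S = 1064/23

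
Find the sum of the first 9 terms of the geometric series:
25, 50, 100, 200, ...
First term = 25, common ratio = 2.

Sₙ = a(1 - rⁿ) / (1 - r)
S_9 = 25(1 - 2^9) / (1 - 2)
S_9 = 25(1 - 512) / (-1)
S_9 = 12775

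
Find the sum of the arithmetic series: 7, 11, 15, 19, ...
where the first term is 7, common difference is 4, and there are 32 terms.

Sₙ = n/2 × (first + last)
Last term = a + (n-1)d = 7 + (32-1)×4 = 131
S_32 = 32/2 × (7 + 131)
S_32 = 32/2 × 138 = 2208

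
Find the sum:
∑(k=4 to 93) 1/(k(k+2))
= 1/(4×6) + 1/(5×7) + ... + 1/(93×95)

Partial fractions: 1/(k(k+2)) = (1/2)[1/k - 1/(k+2)]
Telescoping leaves the first two and last two terms:
= (1/2)[1/4 + 1/5 - 1/94 - 1/95]
= 7659/35720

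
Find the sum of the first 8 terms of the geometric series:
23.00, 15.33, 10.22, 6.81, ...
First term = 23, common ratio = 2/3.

Sₙ = a(1 - rⁿ) / (1 - r)
S_8 = 23(1 - (2/3)^8) / (1 - (2/3))
S_8 = 23(1 - (256/6561)) / (1/3)
S_8 = 145015/2187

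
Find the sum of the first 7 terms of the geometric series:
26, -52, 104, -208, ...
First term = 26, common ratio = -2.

Sₙ = a(1 - rⁿ) / (1 - r)
S_7 = 26(1 - (-2)^7) / (1 - (-2))
S_7 = 26(1 - (-128)) / (3)
S_7 = 1118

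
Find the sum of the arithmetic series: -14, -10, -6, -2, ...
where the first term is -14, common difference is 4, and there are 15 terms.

Sₙ = n/2 × (first + last)
Last term = a + (n-1)d = -14 + (15-1)×4 = 42
S_15 = 15/2 × (-14 + 42)
S_15 = 15/2 × 28 = 210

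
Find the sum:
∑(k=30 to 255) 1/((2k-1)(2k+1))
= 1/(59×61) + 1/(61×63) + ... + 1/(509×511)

Partial fractions: 1/((2k-1)(2k+1)) = (1/2)[1/(2k-1) - 1/(2k+1)]
The series telescopes:
= (1/2)[1/59 - 1/511]
= 226/30149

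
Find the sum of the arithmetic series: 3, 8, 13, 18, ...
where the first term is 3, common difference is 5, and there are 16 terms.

Sₙ = n/2 × (first + last)
Last term = a + (n-1)d = 3 + (16-1)×5 = 78
S_16 = 16/2 × (3 + 78)
S_16 = 16/2 × 81 = 648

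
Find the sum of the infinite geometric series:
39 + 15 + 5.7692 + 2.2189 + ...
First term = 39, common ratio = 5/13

For |r| < 1, S = a / (1 - r)
S = 39 / (1 - (5/13))
S = 39 / (8/13)
S = 507/8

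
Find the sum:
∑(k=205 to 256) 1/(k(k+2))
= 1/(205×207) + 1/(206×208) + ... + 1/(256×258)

Partial fractions: 1/(k(k+2)) = (1/2)[1/k - 1/(k+2)]
Telescoping leaves the first two and last two terms:
= (1/2)[1/205 + 1/206 - 1/257 - 1/258]
= 1375829/1400051190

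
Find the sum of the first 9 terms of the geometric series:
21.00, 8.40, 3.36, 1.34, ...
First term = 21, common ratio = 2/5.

Sₙ = a(1 - rⁿ) / (1 - r)
S_9 = 21(1 - (2/5)^9) / (1 - (2/5))
S_9 = 21(1 - (512/1953125)) / (3/5)
S_9 = 13668291/390625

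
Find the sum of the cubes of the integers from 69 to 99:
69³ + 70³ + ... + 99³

Use ∑_{k=1}^{n} k³ = [n(n+1)/2]², then subtract the first 68 terms.
∑_{k=1}^{99} k³ = [99×100/2]² = 4950² = 24502500
∑_{k=1}^{68} k³ = [68×69/2]² = 2346² = 5503716
∑_{k=69}^{99} k³ = 24502500 - 5503716 = 18998784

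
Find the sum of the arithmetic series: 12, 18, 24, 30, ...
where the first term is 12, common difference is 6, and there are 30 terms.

Sₙ = n/2 × (first + last)
Last term = a + (n-1)d = 12 + (30-1)×6 = 186
S_30 = 30/2 × (12 + 186)
S_30 = 30/2 × 198 = 2970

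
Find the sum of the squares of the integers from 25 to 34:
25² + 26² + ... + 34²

Use ∑_{k=1}^{n} k² = n(n+1)(2n+1)/6, then subtract the first 24 terms.
∑_{k=1}^{34} k² = 34×35×69/6 = 13685
∑_{k=1}^{24} k² = 24×25×49/6 = 4900
∑_{k=25}^{34} k² = 13685 - 4900 = 8785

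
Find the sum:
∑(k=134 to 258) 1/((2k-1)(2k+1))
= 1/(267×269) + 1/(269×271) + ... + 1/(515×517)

Partial fractions: 1/((2k-1)(2k+1)) = (1/2)[1/(2k-1) - 1/(2k+1)]
The series telescopes:
= (1/2)[1/267 - 1/517]
= 125/138039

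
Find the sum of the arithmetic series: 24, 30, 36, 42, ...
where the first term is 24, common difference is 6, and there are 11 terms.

Sₙ = n/2 × (first + last)
Last term = a + (n-1)d = 24 + (11-1)×6 = 84
S_11 = 11/2 × (24 + 84)
S_11 = 11/2 × 108 = 594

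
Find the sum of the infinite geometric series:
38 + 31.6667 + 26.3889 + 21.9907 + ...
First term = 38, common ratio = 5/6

For |r| < 1, S = a / (1 - r)
S = 38 / (1 - (5/6))
S = 38 / (1/6)
S = 228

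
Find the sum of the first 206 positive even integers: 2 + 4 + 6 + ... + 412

Sum of first n even numbers = n(n+1)
= 206×207
= 42642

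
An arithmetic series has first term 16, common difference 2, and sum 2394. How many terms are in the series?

Using S = n/2 × [2a + (n-1)d]
2394 = n/2 × [2(16) + (n-1)(2)]
2394 = n/2 × [32 + 2n - 2]
4788 = n × [30 + 2n]
2n² + (30)n - 4788 = 0
Discriminant: Δ = (30)² - 4(2)(-4788) = 900 + 38304 = 39204
√Δ = 198
n = [-(30) + √Δ] / (2·2) = (-30 + 198) / 4 = 168 / 4 = 42
(The negative root is discarded since n must be a positive integer.)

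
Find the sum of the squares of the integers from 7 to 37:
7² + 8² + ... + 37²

Use ∑_{k=1}^{n} k² = n(n+1)(2n+1)/6, then subtract the first 6 terms.
∑_{k=1}^{37} k² = 37×38×75/6 = 17575
∑_{k=1}^{6} k² = 6×7×13/6 = 91
∑_{k=7}^{37} k² = 17575 - 91 = 17484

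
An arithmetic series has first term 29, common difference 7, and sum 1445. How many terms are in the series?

Using S = n/2 × [2a + (n-1)d]
1445 = n/2 × [2(29) + (n-1)(7)]
1445 = n/2 × [58 + 7n - 7]
2890 = n × [51 + 7n]
7n² + (51)n - 2890 = 0
Discriminant: Δ = (51)² - 4(7)(-2890) = 2601 + 80920 = 83521
√Δ = 289
n = [-(51) + √Δ] / (2·7) = (-51 + 289) / 14 = 238 / 14 = 17
(The negative root is discarded since n must be a positive integer.)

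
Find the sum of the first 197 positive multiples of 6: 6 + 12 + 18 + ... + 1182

Factor out 6: = 6(1 + 2 + ... + 197) = 6 × n(n+1)/2
= 6 × 197×198/2
= 6 × 19503
= 117018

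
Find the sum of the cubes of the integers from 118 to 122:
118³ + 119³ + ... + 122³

Use ∑_{k=1}^{n} k³ = [n(n+1)/2]², then subtract the first 117 terms.
∑_{k=1}^{122} k³ = [122×123/2]² = 7503² = 56295009
∑_{k=1}^{117} k³ = [117×118/2]² = 6903² = 47651409
∑_{k=118}^{122} k³ = 56295009 - 47651409 = 8643600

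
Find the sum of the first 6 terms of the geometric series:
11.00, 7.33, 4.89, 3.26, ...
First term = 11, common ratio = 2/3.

Sₙ = a(1 - rⁿ) / (1 - r)
S_6 = 11(1 - (2/3)^6) / (1 - (2/3))
S_6 = 11(1 - (64/729)) / (1/3)
S_6 = 7315/243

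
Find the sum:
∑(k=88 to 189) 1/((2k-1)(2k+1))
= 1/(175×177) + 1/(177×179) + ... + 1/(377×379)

Partial fractions: 1/((2k-1)(2k+1)) = (1/2)[1/(2k-1) - 1/(2k+1)]
The series telescopes:
= (1/2)[1/175 - 1/379]
= 102/66325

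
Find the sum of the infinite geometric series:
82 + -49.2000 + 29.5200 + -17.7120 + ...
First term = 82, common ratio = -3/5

For |r| < 1, S = a / (1 - r)
S = 82 / (1 - (-3/5))
S = 82 / (8/5)
S = 205/4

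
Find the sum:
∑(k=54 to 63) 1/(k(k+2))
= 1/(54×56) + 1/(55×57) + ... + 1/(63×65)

Partial fractions: 1/(k(k+2)) = (1/2)[1/k - 1/(k+2)]
Telescoping leaves the first two and last two terms:
= (1/2)[1/54 + 1/55 - 1/64 - 1/65]
= 7031/2471040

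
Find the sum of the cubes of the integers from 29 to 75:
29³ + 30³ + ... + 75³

Use ∑_{k=1}^{n} k³ = [n(n+1)/2]², then subtract the first 28 terms.
∑_{k=1}^{75} k³ = [75×76/2]² = 2850² = 8122500
∑_{k=1}^{28} k³ = [28×29/2]² = 406² = 164836
∑_{k=29}^{75} k³ = 8122500 - 164836 = 7957664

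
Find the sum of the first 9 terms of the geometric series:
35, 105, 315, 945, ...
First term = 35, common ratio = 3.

Sₙ = a(1 - rⁿ) / (1 - r)
S_9 = 35(1 - 3^9) / (1 - 3)
S_9 = 35(1 - 19683) / (-2)
S_9 = 344435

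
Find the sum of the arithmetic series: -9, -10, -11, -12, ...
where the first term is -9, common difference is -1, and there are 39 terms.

Sₙ = n/2 × (first + last)
Last term = a + (n-1)d = -9 + (39-1)×(-1) = -47
S_39 = 39/2 × (-9 + (-47))
S_39 = 39/2 × (-56) = -1092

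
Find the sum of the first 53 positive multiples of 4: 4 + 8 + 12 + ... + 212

Factor out 4: = 4(1 + 2 + ... + 53) = 4 × n(n+1)/2
= 4 × 53×54/2
= 4 × 1431
= 5724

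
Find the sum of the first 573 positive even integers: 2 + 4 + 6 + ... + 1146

Sum of first n even numbers = n(n+1)
= 573×574
= 328902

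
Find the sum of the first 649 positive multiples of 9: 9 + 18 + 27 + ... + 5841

Factor out 9: = 9(1 + 2 + ... + 649) = 9 × n(n+1)/2
= 9 × 649×650/2
= 9 × 210925
= 1898325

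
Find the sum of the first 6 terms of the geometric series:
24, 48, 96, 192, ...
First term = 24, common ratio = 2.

Sₙ = a(1 - rⁿ) / (1 - r)
S_6 = 24(1 - 2^6) / (1 - 2)
S_6 = 24(1 - 64) / (-1)
S_6 = 1512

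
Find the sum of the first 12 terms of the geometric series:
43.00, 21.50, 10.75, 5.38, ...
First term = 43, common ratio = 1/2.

Sₙ = a(1 - rⁿ) / (1 - r)
S_12 = 43(1 - (1/2)^12) / (1 - (1/2))
S_12 = 43(1 - (1/4096)) / (1/2)
S_12 = 176085/2048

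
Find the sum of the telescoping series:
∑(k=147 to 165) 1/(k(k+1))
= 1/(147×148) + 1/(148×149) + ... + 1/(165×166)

Partial fractions: 1/(k(k+1)) = 1/k - 1/(k+1)
The series telescopes:
= (1/147 - 1/148) + (1/148 - 1/149) + ... + (1/165 - 1/166)
= 1/147 - 1/166
= 19/24402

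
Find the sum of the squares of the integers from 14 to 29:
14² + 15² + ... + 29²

Use ∑_{k=1}^{n} k² = n(n+1)(2n+1)/6, then subtract the first 13 terms.
∑_{k=1}^{29} k² = 29×30×59/6 = 8555
∑_{k=1}^{13} k² = 13×14×27/6 = 819
∑_{k=14}^{29} k² = 8555 - 819 = 7736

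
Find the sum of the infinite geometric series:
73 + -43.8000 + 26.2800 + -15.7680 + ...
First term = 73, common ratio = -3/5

For |r| < 1, S = a / (1 - r)
S = 73 / (1 - (-3/5))
S = 73 / (8/5)
S = 365/8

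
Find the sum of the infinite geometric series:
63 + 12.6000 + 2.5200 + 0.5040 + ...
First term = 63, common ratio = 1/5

For |r| < 1, S = a / (1 - r)
S = 63 / (1 - (1/5))
S = 63 / (4/5)
S = 315/4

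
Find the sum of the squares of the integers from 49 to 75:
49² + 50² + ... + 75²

Use ∑_{k=1}^{n} k² = n(n+1)(2n+1)/6, then subtract the first 48 terms.
∑_{k=1}^{75} k² = 75×76×151/6 = 143450
∑_{k=1}^{48} k² = 48×49×97/6 = 38024
∑_{k=49}^{75} k² = 143450 - 38024 = 105426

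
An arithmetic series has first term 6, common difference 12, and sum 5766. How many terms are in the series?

Using S = n/2 × [2a + (n-1)d]
5766 = n/2 × [2(6) + (n-1)(12)]
5766 = n/2 × [12 + 12n - 12]
11532 = n × [0 + 12n]
12n² + (0)n - 11532 = 0
Discriminant: Δ = (0)² - 4(12)(-11532) = 0 + 553536 = 553536
√Δ = 744
n = [-(0) + √Δ] / (2·12) = (0 + 744) / 24 = 744 / 24 = 31
(The negative root is discarded since n must be a positive integer.)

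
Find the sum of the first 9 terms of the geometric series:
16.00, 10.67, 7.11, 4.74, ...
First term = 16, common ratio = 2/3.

Sₙ = a(1 - rⁿ) / (1 - r)
S_9 = 16(1 - (2/3)^9) / (1 - (2/3))
S_9 = 16(1 - (512/19683)) / (1/3)
S_9 = 306736/6561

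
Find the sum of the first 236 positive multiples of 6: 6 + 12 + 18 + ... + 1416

Factor out 6: = 6(1 + 2 + ... + 236) = 6 × n(n+1)/2
= 6 × 236×237/2
= 6 × 27966
= 167796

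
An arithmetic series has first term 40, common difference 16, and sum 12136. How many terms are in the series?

Using S = n/2 × [2a + (n-1)d]
12136 = n/2 × [2(40) + (n-1)(16)]
12136 = n/2 × [80 + 16n - 16]
24272 = n × [64 + 16n]
16n² + (64)n - 24272 = 0
Discriminant: Δ = (64)² - 4(16)(-24272) = 4096 + 1553408 = 1557504
√Δ = 1248
n = [-(64) + √Δ] / (2·16) = (-64 + 1248) / 32 = 1184 / 32 = 37
(The negative root is discarded since n must be a positive integer.)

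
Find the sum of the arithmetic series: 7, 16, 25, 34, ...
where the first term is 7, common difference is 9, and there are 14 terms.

Sₙ = n/2 × (first + last)
Last term = a + (n-1)d = 7 + (14-1)×9 = 124
S_14 = 14/2 × (7 + 124)
S_14 = 14/2 × 131 = 917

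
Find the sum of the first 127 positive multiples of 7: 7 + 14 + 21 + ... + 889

Factor out 7: = 7(1 + 2 + ... + 127) = 7 × n(n+1)/2
= 7 × 127×128/2
= 7 × 8128
= 56896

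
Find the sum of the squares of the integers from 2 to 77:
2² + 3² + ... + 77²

Use ∑_{k=1}^{n} k² = n(n+1)(2n+1)/6, then subtract the first 1 terms.
∑_{k=1}^{77} k² = 77×78×155/6 = 155155
∑_{k=1}^{1} k² = 1×2×3/6 = 1
∑_{k=2}^{77} k² = 155155 - 1 = 155154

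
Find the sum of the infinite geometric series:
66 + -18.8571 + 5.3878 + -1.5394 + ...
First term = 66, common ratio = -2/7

For |r| < 1, S = a / (1 - r)
S = 66 / (1 - (-2/7))
S = 66 / (9/7)
S = 154/3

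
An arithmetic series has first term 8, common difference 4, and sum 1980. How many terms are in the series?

Using S = n/2 × [2a + (n-1)d]
1980 = n/2 × [2(8) + (n-1)(4)]
1980 = n/2 × [16 + 4n - 4]
3960 = n × [12 + 4n]
4n² + (12)n - 3960 = 0
Discriminant: Δ = (12)² - 4(4)(-3960) = 144 + 63360 = 63504
√Δ = 252
n = [-(12) + √Δ] / (2·4) = (-12 + 252) / 8 = 240 / 8 = 30
(The negative root is discarded since n must be a positive integer.)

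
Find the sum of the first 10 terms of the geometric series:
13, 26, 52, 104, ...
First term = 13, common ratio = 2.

Sₙ = a(1 - rⁿ) / (1 - r)
S_10 = 13(1 - 2^10) / (1 - 2)
S_10 = 13(1 - 1024) / (-1)
S_10 = 13299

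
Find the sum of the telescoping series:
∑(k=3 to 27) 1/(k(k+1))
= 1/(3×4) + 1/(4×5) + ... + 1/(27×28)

Partial fractions: 1/(k(k+1)) = 1/k - 1/(k+1)
The series telescopes:
= (1/3 - 1/4) + (1/4 - 1/5) + ... + (1/27 - 1/28)
= 1/3 - 1/28
= 25/84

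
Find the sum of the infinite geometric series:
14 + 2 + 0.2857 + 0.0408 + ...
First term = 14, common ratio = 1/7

For |r| < 1, S = a / (1 - r)
S = 14 / (1 - (1/7))
S = 14 / (6/7)
S = 49/3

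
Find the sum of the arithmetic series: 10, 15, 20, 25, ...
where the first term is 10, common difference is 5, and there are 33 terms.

Sₙ = n/2 × (first + last)
Last term = a + (n-1)d = 10 + (33-1)×5 = 170
S_33 = 33/2 × (10 + 170)
S_33 = 33/2 × 180 = 2970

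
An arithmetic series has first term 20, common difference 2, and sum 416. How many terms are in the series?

Using S = n/2 × [2a + (n-1)d]
416 = n/2 × [2(20) + (n-1)(2)]
416 = n/2 × [40 + 2n - 2]
832 = n × [38 + 2n]
2n² + (38)n - 832 = 0
Discriminant: Δ = (38)² - 4(2)(-832) = 1444 + 6656 = 8100
√Δ = 90
n = [-(38) + √Δ] / (2·2) = (-38 + 90) / 4 = 52 / 4 = 13
(The negative root is discarded since n must be a positive integer.)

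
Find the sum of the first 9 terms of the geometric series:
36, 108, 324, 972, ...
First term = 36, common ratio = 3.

Sₙ = a(1 - rⁿ) / (1 - r)
S_9 = 36(1 - 3^9) / (1 - 3)
S_9 = 36(1 - 19683) / (-2)
S_9 = 354276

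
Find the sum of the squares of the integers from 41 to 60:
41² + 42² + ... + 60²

Use ∑_{k=1}^{n} k² = n(n+1)(2n+1)/6, then subtract the first 40 terms.
∑_{k=1}^{60} k² = 60×61×121/6 = 73810
∑_{k=1}^{40} k² = 40×41×81/6 = 22140
∑_{k=41}^{60} k² = 73810 - 22140 = 51670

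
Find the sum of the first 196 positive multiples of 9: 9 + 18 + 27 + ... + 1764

Factor out 9: = 9(1 + 2 + ... + 196) = 9 × n(n+1)/2
= 9 × 196×197/2
= 9 × 19306
= 173754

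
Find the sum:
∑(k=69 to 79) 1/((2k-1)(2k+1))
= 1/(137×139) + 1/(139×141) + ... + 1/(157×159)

Partial fractions: 1/((2k-1)(2k+1)) = (1/2)[1/(2k-1) - 1/(2k+1)]
The series telescopes:
= (1/2)[1/137 - 1/159]
= 11/21783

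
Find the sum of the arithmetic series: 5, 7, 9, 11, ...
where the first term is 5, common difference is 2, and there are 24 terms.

Sₙ = n/2 × (first + last)
Last term = a + (n-1)d = 5 + (24-1)×2 = 51
S_24 = 24/2 × (5 + 51)
S_24 = 24/2 × 56 = 672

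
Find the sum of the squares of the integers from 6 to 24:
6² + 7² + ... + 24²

Use ∑_{k=1}^{n} k² = n(n+1)(2n+1)/6, then subtract the first 5 terms.
∑_{k=1}^{24} k² = 24×25×49/6 = 4900
∑_{k=1}^{5} k² = 5×6×11/6 = 55
∑_{k=6}^{24} k² = 4900 - 55 = 4845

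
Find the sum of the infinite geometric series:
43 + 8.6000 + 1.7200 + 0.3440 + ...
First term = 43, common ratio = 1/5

For |r| < 1, S = a / (1 - r)
S = 43 / (1 - (1/5))
S = 43 / (4/5)
S = 215/4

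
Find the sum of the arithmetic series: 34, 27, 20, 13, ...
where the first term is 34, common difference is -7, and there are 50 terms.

Sₙ = n/2 × (first + last)
Last term = a + (n-1)d = 34 + (50-1)×(-7) = -309
S_50 = 50/2 × (34 + (-309))
S_50 = 50/2 × (-275) = -6875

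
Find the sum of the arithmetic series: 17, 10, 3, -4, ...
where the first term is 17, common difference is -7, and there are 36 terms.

Sₙ = n/2 × (first + last)
Last term = a + (n-1)d = 17 + (36-1)×(-7) = -228
S_36 = 36/2 × (17 + (-228))
S_36 = 36/2 × (-211) = -3798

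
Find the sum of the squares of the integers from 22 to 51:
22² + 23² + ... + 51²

Use ∑_{k=1}^{n} k² = n(n+1)(2n+1)/6, then subtract the first 21 terms.
∑_{k=1}^{51} k² = 51×52×103/6 = 45526
∑_{k=1}^{21} k² = 21×22×43/6 = 3311
∑_{k=22}^{51} k² = 45526 - 3311 = 42215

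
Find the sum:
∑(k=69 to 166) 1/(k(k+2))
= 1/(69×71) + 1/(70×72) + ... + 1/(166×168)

Partial fractions: 1/(k(k+2)) = (1/2)[1/k - 1/(k+2)]
Telescoping leaves the first two and last two terms:
= (1/2)[1/69 + 1/70 - 1/167 - 1/168]
= 2587/307280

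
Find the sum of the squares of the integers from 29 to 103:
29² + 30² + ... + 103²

Use ∑_{k=1}^{n} k² = n(n+1)(2n+1)/6, then subtract the first 28 terms.
∑_{k=1}^{103} k² = 103×104×207/6 = 369564
∑_{k=1}^{28} k² = 28×29×57/6 = 7714
∑_{k=29}^{103} k² = 369564 - 7714 = 361850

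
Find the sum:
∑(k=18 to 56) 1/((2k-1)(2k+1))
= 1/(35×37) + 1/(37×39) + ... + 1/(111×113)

Partial fractions: 1/((2k-1)(2k+1)) = (1/2)[1/(2k-1) - 1/(2k+1)]
The series telescopes:
= (1/2)[1/35 - 1/113]
= 39/3955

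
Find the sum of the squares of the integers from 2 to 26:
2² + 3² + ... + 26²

Use ∑_{k=1}^{n} k² = n(n+1)(2n+1)/6, then subtract the first 1 terms.
∑_{k=1}^{26} k² = 26×27×53/6 = 6201
∑_{k=1}^{1} k² = 1×2×3/6 = 1
∑_{k=2}^{26} k² = 6201 - 1 = 6200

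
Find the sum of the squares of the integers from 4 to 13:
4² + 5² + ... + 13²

Use ∑_{k=1}^{n} k² = n(n+1)(2n+1)/6, then subtract the first 3 terms.
∑_{k=1}^{13} k² = 13×14×27/6 = 819
∑_{k=1}^{3} k² = 3×4×7/6 = 14
∑_{k=4}^{13} k² = 819 - 14 = 805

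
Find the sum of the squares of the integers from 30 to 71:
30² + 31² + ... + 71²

Use ∑_{k=1}^{n} k² = n(n+1)(2n+1)/6, then subtract the first 29 terms.
∑_{k=1}^{71} k² = 71×72×143/6 = 121836
∑_{k=1}^{29} k² = 29×30×59/6 = 8555
∑_{k=30}^{71} k² = 121836 - 8555 = 113281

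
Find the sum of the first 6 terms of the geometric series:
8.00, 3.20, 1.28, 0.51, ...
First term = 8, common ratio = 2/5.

Sₙ = a(1 - rⁿ) / (1 - r)
S_6 = 8(1 - (2/5)^6) / (1 - (2/5))
S_6 = 8(1 - (64/15625)) / (3/5)
S_6 = 41496/3125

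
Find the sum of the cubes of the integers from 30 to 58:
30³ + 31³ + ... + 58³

Use ∑_{k=1}^{n} k³ = [n(n+1)/2]², then subtract the first 29 terms.
∑_{k=1}^{58} k³ = [58×59/2]² = 1711² = 2927521
∑_{k=1}^{29} k³ = [29×30/2]² = 435² = 189225
∑_{k=30}^{58} k³ = 2927521 - 189225 = 2738296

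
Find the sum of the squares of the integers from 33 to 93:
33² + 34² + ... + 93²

Use ∑_{k=1}^{n} k² = n(n+1)(2n+1)/6, then subtract the first 32 terms.
∑_{k=1}^{93} k² = 93×94×187/6 = 272459
∑_{k=1}^{32} k² = 32×33×65/6 = 11440
∑_{k=33}^{93} k² = 272459 - 11440 = 261019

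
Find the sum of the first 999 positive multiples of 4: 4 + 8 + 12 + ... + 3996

Factor out 4: = 4(1 + 2 + ... + 999) = 4 × n(n+1)/2
= 4 × 999×1000/2
= 4 × 499500
= 1998000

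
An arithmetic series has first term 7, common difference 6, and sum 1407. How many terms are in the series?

Using S = n/2 × [2a + (n-1)d]
1407 = n/2 × [2(7) + (n-1)(6)]
1407 = n/2 × [14 + 6n - 6]
2814 = n × [8 + 6n]
6n² + (8)n - 2814 = 0
Discriminant: Δ = (8)² - 4(6)(-2814) = 64 + 67536 = 67600
√Δ = 260
n = [-(8) + √Δ] / (2·6) = (-8 + 260) / 12 = 252 / 12 = 21
(The negative root is discarded since n must be a positive integer.)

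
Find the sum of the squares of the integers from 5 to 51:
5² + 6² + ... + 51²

Use ∑_{k=1}^{n} k² = n(n+1)(2n+1)/6, then subtract the first 4 terms.
∑_{k=1}^{51} k² = 51×52×103/6 = 45526
∑_{k=1}^{4} k² = 4×5×9/6 = 30
∑_{k=5}^{51} k² = 45526 - 30 = 45496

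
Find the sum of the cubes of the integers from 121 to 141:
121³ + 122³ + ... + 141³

Use ∑_{k=1}^{n} k³ = [n(n+1)/2]², then subtract the first 120 terms.
∑_{k=1}^{141} k³ = [141×142/2]² = 10011² = 100220121
∑_{k=1}^{120} k³ = [120×121/2]² = 7260² = 52707600
∑_{k=121}^{141} k³ = 100220121 - 52707600 = 47512521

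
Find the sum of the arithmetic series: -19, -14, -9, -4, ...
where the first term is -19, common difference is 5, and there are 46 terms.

Sₙ = n/2 × (first + last)
Last term = a + (n-1)d = -19 + (46-1)×5 = 206
S_46 = 46/2 × (-19 + 206)
S_46 = 46/2 × 187 = 4301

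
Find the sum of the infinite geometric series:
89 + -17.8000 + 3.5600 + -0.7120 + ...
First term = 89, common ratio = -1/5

For |r| < 1, S = a / (1 - r)
S = 89 / (1 - (-1/5))
S = 89 / (6/5)
S = 445/6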